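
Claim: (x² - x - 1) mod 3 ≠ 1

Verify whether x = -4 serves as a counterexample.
Substitute x = -4 into the relation:
x = -4: LHS = ((-4)² - (-4) - 1) mod 3 = 19 mod 3 = 1; 1 ≠ 1 — FAILS

Since the claim fails at x = -4, this value is a counterexample.

Answer: Yes, x = -4 is a counterexample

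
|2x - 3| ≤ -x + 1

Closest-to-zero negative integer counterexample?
Testing negative integers from -1 downward:
x = -1: LHS = |2·(-1) - 3| = |-5| = 5, RHS = -(-1) + 1 = 2; 5 ≤ 2 — FAILS  ← closest negative counterexample to 0

Answer: x = -1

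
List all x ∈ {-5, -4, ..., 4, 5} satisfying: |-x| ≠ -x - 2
Over all integers in [-5, 5], LHS − RHS is always positive; it is smallest at x = 0, where it equals 2:
x = 0: LHS = |-0| = |0| = 0, RHS = -0 - 2 = -2; 0 ≠ -2 — holds
At the ends of the range:
x = -5: LHS = |-(-5)| = |5| = 5, RHS = -(-5) - 2 = 3; 5 ≠ 3 — holds
x = 5: LHS = |-5| = 5, RHS = -5 - 2 = -7; 5 ≠ -7 — holds
Hence LHS − RHS is never 0, i.e. the two sides are never equal, so the relation holds for every integer in [-5, 5].

Answer: All integers in [-5, 5]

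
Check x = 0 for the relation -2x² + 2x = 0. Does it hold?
x = 0: LHS = -2·0² + 2·0 = 0; 0 = 0 — holds

The relation is satisfied at x = 0.

Answer: Yes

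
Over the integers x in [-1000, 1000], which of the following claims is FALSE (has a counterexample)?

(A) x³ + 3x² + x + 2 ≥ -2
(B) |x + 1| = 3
(A) x = -4: LHS = (-4)³ + 3·(-4)² + (-4) + 2 = -18; -18 ≥ -2 — FAILS
(B) x = 0: LHS = |0 + 1| = |1| = 1; 1 = 3 — FAILS

Answer: Both A and B are false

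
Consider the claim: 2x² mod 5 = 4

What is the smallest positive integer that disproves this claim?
Testing positive integers:
x = 1: LHS = (2·1²) mod 5 = 2 mod 5 = 2; 2 = 4 — FAILS  ← smallest positive counterexample

Answer: x = 1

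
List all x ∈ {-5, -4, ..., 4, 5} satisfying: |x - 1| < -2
An absolute value is never negative, so the left side is ≥ 0 for every x, while the right side is -2. Tightest case in [-5, 5] is x = 1:
x = 1: LHS = |1 - 1| = |0| = 0; 0 < -2 — FAILS
Hence LHS − RHS is never negative, i.e. LHS ≥ RHS throughout, so the claimed relation (<) fails for every integer in [-5, 5].

Answer: None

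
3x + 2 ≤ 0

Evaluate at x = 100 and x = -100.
x = 100: LHS = 3·100 + 2 = 302; 302 ≤ 0 — FAILS
x = -100: LHS = 3·(-100) + 2 = -298; -298 ≤ 0 — holds

Answer: Partially: fails for x = 100, holds for x = -100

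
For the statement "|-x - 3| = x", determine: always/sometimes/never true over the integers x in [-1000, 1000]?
Over all integers in [-1000, 1000], LHS − RHS is always positive; it is smallest at x = 0, where it equals 3:
x = 0: LHS = |-0 - 3| = |-3| = 3; 3 = 0 — FAILS
At the ends of the range:
x = -1000: LHS = |-(-1000) - 3| = |997| = 997; 997 = -1000 — FAILS
x = 1000: LHS = |-1000 - 3| = |-1003| = 1003; 1003 = 1000 — FAILS
Hence LHS − RHS is never 0, i.e. the two sides are never equal, so the claimed relation (=) fails for every integer in [-1000, 1000].

No integer in the range satisfies it.

Answer: Never true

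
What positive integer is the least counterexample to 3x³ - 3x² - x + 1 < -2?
Testing positive integers:
x = 1: LHS = 3·1³ - 3·1² - 1 + 1 = 0; 0 < -2 — FAILS  ← smallest positive counterexample

Answer: x = 1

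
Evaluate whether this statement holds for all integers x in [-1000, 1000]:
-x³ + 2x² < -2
The claim fails at x = 0:
x = 0: LHS = -0³ + 2·0² = 0; 0 < -2 — FAILS

Because a single integer refutes it, the statement is false.

Answer: False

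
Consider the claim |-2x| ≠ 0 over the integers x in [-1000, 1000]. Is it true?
The claim fails at x = 0:
x = 0: LHS = |-2·0| = |0| = 0; 0 ≠ 0 — FAILS

Because a single integer refutes it, the statement is false.

Answer: False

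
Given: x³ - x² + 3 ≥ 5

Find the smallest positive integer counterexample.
Testing positive integers:
x = 1: LHS = 1³ - 1² + 3 = 3; 3 ≥ 5 — FAILS  ← smallest positive counterexample

Answer: x = 1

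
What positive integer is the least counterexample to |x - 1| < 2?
Testing positive integers:
x = 1: LHS = |1 - 1| = |0| = 0; 0 < 2 — holds
x = 2: LHS = |2 - 1| = |1| = 1; 1 < 2 — holds
x = 3: LHS = |3 - 1| = |2| = 2; 2 < 2 — FAILS  ← smallest positive counterexample

Answer: x = 3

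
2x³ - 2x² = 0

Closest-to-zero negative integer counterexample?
Testing negative integers from -1 downward:
x = -1: LHS = 2·(-1)³ - 2·(-1)² = -4; -4 = 0 — FAILS  ← closest negative counterexample to 0

Answer: x = -1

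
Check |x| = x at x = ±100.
x = 100: LHS = |100| = 100; 100 = 100 — holds
x = -100: LHS = |-100| = 100; 100 = -100 — FAILS

Answer: Partially: holds for x = 100, fails for x = -100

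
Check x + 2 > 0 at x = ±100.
x = 100: LHS = 100 + 2 = 102; 102 > 0 — holds
x = -100: LHS = (-100) + 2 = -98; -98 > 0 — FAILS

Answer: Partially: holds for x = 100, fails for x = -100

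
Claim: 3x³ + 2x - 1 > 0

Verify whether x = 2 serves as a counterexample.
Substitute x = 2 into the relation:
x = 2: LHS = 3·2³ + 2·2 - 1 = 27; 27 > 0 — holds

The claim holds here, so x = 2 is not a counterexample. (A counterexample exists elsewhere, e.g. x = 0.)

Answer: No, x = 2 is not a counterexample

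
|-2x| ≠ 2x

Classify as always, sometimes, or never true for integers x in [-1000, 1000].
Holds at x = -1: LHS = |-2·(-1)| = |2| = 2, RHS = 2·(-1) = -2; 2 ≠ -2 — holds
Fails at x = 0: LHS = |-2·0| = |0| = 0, RHS = 2·0 = 0; 0 ≠ 0 — FAILS
It is satisfied by some integers in the range but not all.

Answer: Sometimes true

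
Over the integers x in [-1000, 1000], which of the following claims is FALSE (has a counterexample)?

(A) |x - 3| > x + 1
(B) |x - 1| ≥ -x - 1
(A) x = 1: LHS = |1 - 3| = |-2| = 2, RHS = 1 + 1 = 2; 2 > 2 — FAILS

(B) Over all integers in [-1000, 1000], LHS − RHS is smallest at x = 0, where it equals 2:
x = 0: LHS = |0 - 1| = |-1| = 1, RHS = -0 - 1 = -1; 1 ≥ -1 — holds
At the ends of the range:
x = -1000: LHS = |(-1000) - 1| = |-1001| = 1001, RHS = -(-1000) - 1 = 999; 1001 ≥ 999 — holds
x = 1000: LHS = |1000 - 1| = |999| = 999, RHS = -1000 - 1 = -1001; 999 ≥ -1001 — holds
Hence LHS − RHS is never negative, i.e. LHS ≥ RHS throughout, so the relation holds for every integer in [-1000, 1000].

Only (A) has a counterexample.

Answer: A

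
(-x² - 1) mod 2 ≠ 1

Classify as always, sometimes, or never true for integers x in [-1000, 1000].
Holds at x = 1: LHS = (-1² - 1) mod 2 = (-2) mod 2 = 0; 0 ≠ 1 — holds
Fails at x = 0: LHS = (-0² - 1) mod 2 = (-1) mod 2 = 1; 1 ≠ 1 — FAILS
It is satisfied by some integers in the range but not all.

Answer: Sometimes true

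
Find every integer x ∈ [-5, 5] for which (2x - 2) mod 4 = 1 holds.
For a polynomial with integer coefficients, its value mod 4 depends only on x mod 4, so it suffices to check one representative of each residue class, x = 0, 1, 2, 3:
x = 0: LHS = (2·0 - 2) mod 4 = (-2) mod 4 = 2; 2 = 1 — FAILS
x = 1: LHS = (2·1 - 2) mod 4 = 0 mod 4 = 0; 0 = 1 — FAILS
x = 2: LHS = (2·2 - 2) mod 4 = 2 mod 4 = 2; 2 = 1 — FAILS
x = 3: LHS = (2·3 - 2) mod 4 = 4 mod 4 = 0; 0 = 1 — FAILS
The relation fails in every residue class, so the claimed relation (=) fails for every integer in [-5, 5].

Answer: None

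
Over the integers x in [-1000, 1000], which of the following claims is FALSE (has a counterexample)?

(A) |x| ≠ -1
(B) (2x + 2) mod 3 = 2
(A) An absolute value is never negative, so the left side is ≥ 0 for every x, while the right side is -1. Tightest case in [-1000, 1000] is x = 0:
x = 0: LHS = |0| = 0; 0 ≠ -1 — holds
Hence LHS − RHS is never 0, i.e. the two sides are never equal, so the relation holds for every integer in [-1000, 1000].

(B) x = 1: LHS = (2·1 + 2) mod 3 = 4 mod 3 = 1; 1 = 2 — FAILS

Only (B) has a counterexample.

Answer: B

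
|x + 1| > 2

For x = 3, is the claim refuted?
Substitute x = 3 into the relation:
x = 3: LHS = |3 + 1| = |4| = 4; 4 > 2 — holds

The claim holds here, so x = 3 is not a counterexample. (A counterexample exists elsewhere, e.g. x = 0.)

Answer: No, x = 3 is not a counterexample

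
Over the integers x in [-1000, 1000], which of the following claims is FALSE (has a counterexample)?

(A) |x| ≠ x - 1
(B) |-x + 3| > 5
(A) Over all integers in [-1000, 1000], LHS − RHS is always positive; it is smallest at x = 0, where it equals 1:
x = 0: LHS = |0| = 0, RHS = 0 - 1 = -1; 0 ≠ -1 — holds
At the ends of the range:
x = -1000: LHS = |-1000| = 1000, RHS = (-1000) - 1 = -1001; 1000 ≠ -1001 — holds
x = 1000: LHS = |1000| = 1000, RHS = 1000 - 1 = 999; 1000 ≠ 999 — holds
Hence LHS − RHS is never 0, i.e. the two sides are never equal, so the relation holds for every integer in [-1000, 1000].

(B) x = 0: LHS = |-0 + 3| = |3| = 3; 3 > 5 — FAILS

Only (B) has a counterexample.

Answer: B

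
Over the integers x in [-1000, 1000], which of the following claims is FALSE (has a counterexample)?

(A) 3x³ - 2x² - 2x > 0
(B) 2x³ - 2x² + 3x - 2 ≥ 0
(A) x = 0: LHS = 3·0³ - 2·0² - 2·0 = 0; 0 > 0 — FAILS
(B) x = 0: LHS = 2·0³ - 2·0² + 3·0 - 2 = -2; -2 ≥ 0 — FAILS

Answer: Both A and B are false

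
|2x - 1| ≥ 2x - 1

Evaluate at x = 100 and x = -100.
x = 100: LHS = |2·100 - 1| = |199| = 199, RHS = 2·100 - 1 = 199; 199 ≥ 199 — holds
x = -100: LHS = |2·(-100) - 1| = |-201| = 201, RHS = 2·(-100) - 1 = -201; 201 ≥ -201 — holds

Answer: Yes, holds for both x = 100 and x = -100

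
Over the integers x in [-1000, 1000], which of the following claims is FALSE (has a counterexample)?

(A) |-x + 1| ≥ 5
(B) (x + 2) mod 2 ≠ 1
(A) x = 0: LHS = |-0 + 1| = |1| = 1; 1 ≥ 5 — FAILS
(B) x = 1: LHS = (1 + 2) mod 2 = 3 mod 2 = 1; 1 ≠ 1 — FAILS

Answer: Both A and B are false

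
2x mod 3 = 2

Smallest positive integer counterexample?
Testing positive integers:
x = 1: LHS = (2·1) mod 3 = 2 mod 3 = 2; 2 = 2 — holds
x = 2: LHS = (2·2) mod 3 = 4 mod 3 = 1; 1 = 2 — FAILS  ← smallest positive counterexample

Answer: x = 2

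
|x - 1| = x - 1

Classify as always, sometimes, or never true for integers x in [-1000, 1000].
Holds at x = 1: LHS = |1 - 1| = |0| = 0, RHS = 1 - 1 = 0; 0 = 0 — holds
Fails at x = 0: LHS = |0 - 1| = |-1| = 1, RHS = 0 - 1 = -1; 1 = -1 — FAILS
It is satisfied by some integers in the range but not all.

Answer: Sometimes true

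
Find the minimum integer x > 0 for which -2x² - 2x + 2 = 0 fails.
Testing positive integers:
x = 1: LHS = -2·1² - 2·1 + 2 = -2; -2 = 0 — FAILS  ← smallest positive counterexample

Answer: x = 1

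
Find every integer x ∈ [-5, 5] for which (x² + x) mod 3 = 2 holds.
Holds for: {-5, -2, 1, 4}
Fails for: {-4, -3, -1, 0, 2, 3, 5}

Answer: {-5, -2, 1, 4}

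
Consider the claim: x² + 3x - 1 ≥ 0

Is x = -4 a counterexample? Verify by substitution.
Substitute x = -4 into the relation:
x = -4: LHS = (-4)² + 3·(-4) - 1 = 3; 3 ≥ 0 — holds

The claim holds here, so x = -4 is not a counterexample. (A counterexample exists elsewhere, e.g. x = 0.)

Answer: No, x = -4 is not a counterexample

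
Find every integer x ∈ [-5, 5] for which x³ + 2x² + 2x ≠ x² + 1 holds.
Track d = LHS − RHS over the integers in [-5, 5]. Equality would need d = 0, but d changes sign only between consecutive integers, jumping over 0:
x = 0: LHS = 0³ + 2·0² + 2·0 = 0, RHS = 0² + 1 = 1; 0 ≠ 1 — holds  (d = -1)
x = 1: LHS = 1³ + 2·1² + 2·1 = 5, RHS = 1² + 1 = 2; 5 ≠ 2 — holds  (d = 3)
Away from these crossings d keeps a constant sign, and checking every integer in [-5, 5] confirms d ≠ 0 throughout. Hence the two sides are never equal, so the relation holds for every integer in [-5, 5].

Answer: All integers in [-5, 5]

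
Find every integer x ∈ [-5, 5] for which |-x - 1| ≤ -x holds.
Holds for: {-5, -4, -3, -2, -1}
Fails for: {0, 1, 2, 3, 4, 5}

Answer: {-5, -4, -3, -2, -1}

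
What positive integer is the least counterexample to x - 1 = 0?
Testing positive integers:
x = 1: LHS = 1 - 1 = 0; 0 = 0 — holds
x = 2: LHS = 2 - 1 = 1; 1 = 0 — FAILS  ← smallest positive counterexample

Answer: x = 2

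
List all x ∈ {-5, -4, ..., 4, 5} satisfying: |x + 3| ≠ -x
Track d = LHS − RHS over the integers in [-5, 5]. Equality would need d = 0, but d changes sign only between consecutive integers, jumping over 0:
x = -2: LHS = |(-2) + 3| = |1| = 1, RHS = -(-2) = 2; 1 ≠ 2 — holds  (d = -1)
x = -1: LHS = |(-1) + 3| = |2| = 2, RHS = -(-1) = 1; 2 ≠ 1 — holds  (d = 1)
Away from these crossings d keeps a constant sign, and checking every integer in [-5, 5] confirms d ≠ 0 throughout. Hence the two sides are never equal, so the relation holds for every integer in [-5, 5].

Answer: All integers in [-5, 5]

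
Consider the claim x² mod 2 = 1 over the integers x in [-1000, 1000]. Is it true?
The claim fails at x = 0:
x = 0: LHS = (0²) mod 2 = 0 mod 2 = 0; 0 = 1 — FAILS

Because a single integer refutes it, the statement is false.

Answer: False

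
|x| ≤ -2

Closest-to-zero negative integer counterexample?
Testing negative integers from -1 downward:
x = -1: LHS = |-1| = 1; 1 ≤ -2 — FAILS  ← closest negative counterexample to 0

Answer: x = -1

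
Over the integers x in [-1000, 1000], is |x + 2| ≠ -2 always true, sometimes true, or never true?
An absolute value is never negative, so the left side is ≥ 0 for every x, while the right side is -2. Tightest case in [-1000, 1000] is x = -2:
x = -2: LHS = |(-2) + 2| = |0| = 0; 0 ≠ -2 — holds
Hence LHS − RHS is never 0, i.e. the two sides are never equal, so the relation holds for every integer in [-1000, 1000].

No counterexample exists.

Answer: Always true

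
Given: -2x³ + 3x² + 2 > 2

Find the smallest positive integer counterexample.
Testing positive integers:
x = 1: LHS = -2·1³ + 3·1² + 2 = 3; 3 > 2 — holds
x = 2: LHS = -2·2³ + 3·2² + 2 = -2; -2 > 2 — FAILS  ← smallest positive counterexample

Answer: x = 2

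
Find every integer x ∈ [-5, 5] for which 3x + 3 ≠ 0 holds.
Holds for: {-5, -4, -3, -2, 0, 1, 2, 3, 4, 5}
Fails for: {-1}

Answer: {-5, -4, -3, -2, 0, 1, 2, 3, 4, 5}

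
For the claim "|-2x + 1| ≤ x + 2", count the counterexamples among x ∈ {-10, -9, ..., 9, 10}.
Counterexamples in [-10, 10]: {-10, -9, -8, -7, -6, -5, -4, -3, -2, -1, 4, 5, 6, 7, 8, 9, 10}.

Counting them gives 17 values.

Answer: 17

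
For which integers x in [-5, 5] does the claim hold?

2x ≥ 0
Holds for: {0, 1, 2, 3, 4, 5}
Fails for: {-5, -4, -3, -2, -1}

Answer: {0, 1, 2, 3, 4, 5}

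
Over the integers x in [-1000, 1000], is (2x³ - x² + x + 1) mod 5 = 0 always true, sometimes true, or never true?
Holds at x = 2: LHS = (2·2³ - 2² + 2 + 1) mod 5 = 15 mod 5 = 0; 0 = 0 — holds
Fails at x = 0: LHS = (2·0³ - 0² + 0 + 1) mod 5 = 1 mod 5 = 1; 1 = 0 — FAILS
It is satisfied by some integers in the range but not all.

Answer: Sometimes true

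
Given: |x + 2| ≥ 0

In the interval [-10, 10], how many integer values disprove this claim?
An absolute value is never negative, so the left side is ≥ 0 for every x, while the right side is 0. Tightest case in [-10, 10] is x = -2:
x = -2: LHS = |(-2) + 2| = |0| = 0; 0 ≥ 0 — holds
Hence LHS − RHS is never negative, i.e. LHS ≥ RHS throughout, so the relation holds for every integer in [-10, 10].

No counterexample appears in that range.

Answer: 0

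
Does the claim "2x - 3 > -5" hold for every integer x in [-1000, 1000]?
The claim fails at x = -1:
x = -1: LHS = 2·(-1) - 3 = -5; -5 > -5 — FAILS

Because a single integer refutes it, the statement is false.

Answer: False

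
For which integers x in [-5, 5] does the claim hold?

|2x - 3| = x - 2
Over all integers in [-5, 5], LHS − RHS is always positive; it is smallest at x = 2, where it equals 1:
x = 2: LHS = |2·2 - 3| = |1| = 1, RHS = 2 - 2 = 0; 1 = 0 — FAILS
At the ends of the range:
x = -5: LHS = |2·(-5) - 3| = |-13| = 13, RHS = (-5) - 2 = -7; 13 = -7 — FAILS
x = 5: LHS = |2·5 - 3| = |7| = 7, RHS = 5 - 2 = 3; 7 = 3 — FAILS
Hence LHS − RHS is never 0, i.e. the two sides are never equal, so the claimed relation (=) fails for every integer in [-5, 5].

Answer: None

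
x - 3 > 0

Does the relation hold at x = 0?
x = 0: LHS = 0 - 3 = -3; -3 > 0 — FAILS

The relation fails at x = 0, so x = 0 is a counterexample.

Answer: No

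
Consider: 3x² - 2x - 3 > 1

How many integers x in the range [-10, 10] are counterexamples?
Counterexamples in [-10, 10]: {0, 1}.

Counting them gives 2 values.

Answer: 2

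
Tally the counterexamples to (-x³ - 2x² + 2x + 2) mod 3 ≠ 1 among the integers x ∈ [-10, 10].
Counterexamples in [-10, 10]: {-8, -5, -2, 1, 4, 7, 10}.

Counting them gives 7 values.

Answer: 7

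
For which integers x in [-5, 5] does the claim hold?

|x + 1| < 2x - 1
Holds for: {3, 4, 5}
Fails for: {-5, -4, -3, -2, -1, 0, 1, 2}

Answer: {3, 4, 5}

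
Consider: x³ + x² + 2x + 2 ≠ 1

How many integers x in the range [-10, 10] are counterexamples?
Track d = LHS − RHS over the integers in [-10, 10]. Equality would need d = 0, but d changes sign only between consecutive integers, jumping over 0:
x = -1: LHS = (-1)³ + (-1)² + 2·(-1) + 2 = 0; 0 ≠ 1 — holds  (d = -1)
x = 0: LHS = 0³ + 0² + 2·0 + 2 = 2; 2 ≠ 1 — holds  (d = 1)
Away from these crossings d keeps a constant sign, and checking every integer in [-10, 10] confirms d ≠ 0 throughout. Hence the two sides are never equal, so the relation holds for every integer in [-10, 10].

No counterexample appears in that range.

Answer: 0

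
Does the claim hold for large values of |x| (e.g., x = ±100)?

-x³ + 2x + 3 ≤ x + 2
x = 100: LHS = -100³ + 2·100 + 3 = -999797, RHS = 100 + 2 = 102; -999797 ≤ 102 — holds
x = -100: LHS = -(-100)³ + 2·(-100) + 3 = 999803, RHS = (-100) + 2 = -98; 999803 ≤ -98 — FAILS

Answer: Partially: holds for x = 100, fails for x = -100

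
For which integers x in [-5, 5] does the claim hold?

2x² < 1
Holds for: {0}
Fails for: {-5, -4, -3, -2, -1, 1, 2, 3, 4, 5}

Answer: {0}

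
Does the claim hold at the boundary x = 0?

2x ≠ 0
x = 0: LHS = 2·0 = 0; 0 ≠ 0 — FAILS

The relation fails at x = 0, so x = 0 is a counterexample.

Answer: No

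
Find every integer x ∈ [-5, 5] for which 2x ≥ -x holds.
Holds for: {0, 1, 2, 3, 4, 5}
Fails for: {-5, -4, -3, -2, -1}

Answer: {0, 1, 2, 3, 4, 5}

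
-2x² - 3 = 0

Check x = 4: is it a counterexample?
Substitute x = 4 into the relation:
x = 4: LHS = -2·4² - 3 = -35; -35 = 0 — FAILS

Since the claim fails at x = 4, this value is a counterexample.

Answer: Yes, x = 4 is a counterexample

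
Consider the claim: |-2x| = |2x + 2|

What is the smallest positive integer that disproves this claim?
Testing positive integers:
x = 1: LHS = |-2·1| = |-2| = 2, RHS = |2·1 + 2| = |4| = 4; 2 = 4 — FAILS  ← smallest positive counterexample

Answer: x = 1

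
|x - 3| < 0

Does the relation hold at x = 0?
x = 0: LHS = |0 - 3| = |-3| = 3; 3 < 0 — FAILS

The relation fails at x = 0, so x = 0 is a counterexample.

Answer: No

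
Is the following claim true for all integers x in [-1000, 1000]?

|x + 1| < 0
The claim fails at x = 0:
x = 0: LHS = |0 + 1| = |1| = 1; 1 < 0 — FAILS

Because a single integer refutes it, the statement is false.

Answer: False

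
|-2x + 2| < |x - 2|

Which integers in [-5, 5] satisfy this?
Holds for: {1}
Fails for: {-5, -4, -3, -2, -1, 0, 2, 3, 4, 5}

Answer: {1}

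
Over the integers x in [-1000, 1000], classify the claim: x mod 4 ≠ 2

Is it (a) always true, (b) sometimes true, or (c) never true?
Holds at x = 0: LHS = 0 mod 4 = 0; 0 ≠ 2 — holds
Fails at x = 2: LHS = 2 mod 4 = 2; 2 ≠ 2 — FAILS
It is satisfied by some integers in the range but not all.

Answer: Sometimes true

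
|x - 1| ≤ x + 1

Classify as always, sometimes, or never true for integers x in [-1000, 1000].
Holds at x = 0: LHS = |0 - 1| = |-1| = 1, RHS = 0 + 1 = 1; 1 ≤ 1 — holds
Fails at x = -1: LHS = |(-1) - 1| = |-2| = 2, RHS = (-1) + 1 = 0; 2 ≤ 0 — FAILS
It is satisfied by some integers in the range but not all.

Answer: Sometimes true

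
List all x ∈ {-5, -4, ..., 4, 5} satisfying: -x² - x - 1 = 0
Over all integers in [-5, 5], LHS − RHS is always negative; it is closest to 0 at x = 0, where it equals -1:
x = 0: LHS = -0² - 0 - 1 = -1; -1 = 0 — FAILS
At the ends of the range:
x = -5: LHS = -(-5)² - (-5) - 1 = -21; -21 = 0 — FAILS
x = 5: LHS = -5² - 5 - 1 = -31; -31 = 0 — FAILS
Hence LHS − RHS is never 0, i.e. the two sides are never equal, so the claimed relation (=) fails for every integer in [-5, 5].

Answer: None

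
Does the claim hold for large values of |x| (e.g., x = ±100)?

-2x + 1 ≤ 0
x = 100: LHS = -2·100 + 1 = -199; -199 ≤ 0 — holds
x = -100: LHS = -2·(-100) + 1 = 201; 201 ≤ 0 — FAILS

Answer: Partially: holds for x = 100, fails for x = -100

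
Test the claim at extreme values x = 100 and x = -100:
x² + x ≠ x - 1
x = 100: LHS = 100² + 100 = 10100, RHS = 100 - 1 = 99; 10100 ≠ 99 — holds
x = -100: LHS = (-100)² + (-100) = 9900, RHS = (-100) - 1 = -101; 9900 ≠ -101 — holds

Answer: Yes, holds for both x = 100 and x = -100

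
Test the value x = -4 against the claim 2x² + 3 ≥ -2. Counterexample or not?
Substitute x = -4 into the relation:
x = -4: LHS = 2·(-4)² + 3 = 35; 35 ≥ -2 — holds

The relation holds at x = -4, so it is not a counterexample.

Answer: No, x = -4 is not a counterexample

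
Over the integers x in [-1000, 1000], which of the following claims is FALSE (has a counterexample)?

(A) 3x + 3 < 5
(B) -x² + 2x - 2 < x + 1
(A) x = 1: LHS = 3·1 + 3 = 6; 6 < 5 — FAILS

(B) Over all integers in [-1000, 1000], LHS − RHS is largest at x = 0, where it equals -3:
x = 0: LHS = -0² + 2·0 - 2 = -2, RHS = 0 + 1 = 1; -2 < 1 — holds
At the ends of the range:
x = -1000: LHS = -(-1000)² + 2·(-1000) - 2 = -1002002, RHS = (-1000) + 1 = -999; -1002002 < -999 — holds
x = 1000: LHS = -1000² + 2·1000 - 2 = -998002, RHS = 1000 + 1 = 1001; -998002 < 1001 — holds
Hence LHS − RHS is never zero or positive, i.e. LHS < RHS throughout, so the relation holds for every integer in [-1000, 1000].

Only (A) has a counterexample.

Answer: A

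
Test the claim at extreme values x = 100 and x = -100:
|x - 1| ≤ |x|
x = 100: LHS = |100 - 1| = |99| = 99, RHS = |100| = 100; 99 ≤ 100 — holds
x = -100: LHS = |(-100) - 1| = |-101| = 101, RHS = |-100| = 100; 101 ≤ 100 — FAILS

Answer: Partially: holds for x = 100, fails for x = -100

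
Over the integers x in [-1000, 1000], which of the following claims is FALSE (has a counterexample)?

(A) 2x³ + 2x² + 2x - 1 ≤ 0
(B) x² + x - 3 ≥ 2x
(A) x = 1: LHS = 2·1³ + 2·1² + 2·1 - 1 = 5; 5 ≤ 0 — FAILS
(B) x = 0: LHS = 0² + 0 - 3 = -3, RHS = 2·0 = 0; -3 ≥ 0 — FAILS

Answer: Both A and B are false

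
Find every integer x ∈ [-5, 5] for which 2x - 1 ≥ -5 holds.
Holds for: {-2, -1, 0, 1, 2, 3, 4, 5}
Fails for: {-5, -4, -3}

Answer: {-2, -1, 0, 1, 2, 3, 4, 5}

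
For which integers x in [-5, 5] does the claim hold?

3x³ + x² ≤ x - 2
Holds for: {-5, -4, -3, -2}
Fails for: {-1, 0, 1, 2, 3, 4, 5}

Answer: {-5, -4, -3, -2}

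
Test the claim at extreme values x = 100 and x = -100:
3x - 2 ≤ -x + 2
x = 100: LHS = 3·100 - 2 = 298, RHS = -100 + 2 = -98; 298 ≤ -98 — FAILS
x = -100: LHS = 3·(-100) - 2 = -302, RHS = -(-100) + 2 = 102; -302 ≤ 102 — holds

Answer: Partially: fails for x = 100, holds for x = -100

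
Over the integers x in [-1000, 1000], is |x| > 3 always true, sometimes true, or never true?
Holds at x = 4: LHS = |4| = 4; 4 > 3 — holds
Fails at x = 0: LHS = |0| = 0; 0 > 3 — FAILS
It is satisfied by some integers in the range but not all.

Answer: Sometimes true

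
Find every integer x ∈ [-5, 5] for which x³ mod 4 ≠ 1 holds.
Holds for: {-5, -4, -2, -1, 0, 2, 3, 4}
Fails for: {-3, 1, 5}

Answer: {-5, -4, -2, -1, 0, 2, 3, 4}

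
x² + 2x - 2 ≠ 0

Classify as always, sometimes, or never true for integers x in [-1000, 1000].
Track d = LHS − RHS over the integers in [-1000, 1000]. Equality would need d = 0, but d changes sign only between consecutive integers, jumping over 0:
x = -3: LHS = (-3)² + 2·(-3) - 2 = 1; 1 ≠ 0 — holds  (d = 1)
x = -2: LHS = (-2)² + 2·(-2) - 2 = -2; -2 ≠ 0 — holds  (d = -2)
x = 0: LHS = 0² + 2·0 - 2 = -2; -2 ≠ 0 — holds  (d = -2)
x = 1: LHS = 1² + 2·1 - 2 = 1; 1 ≠ 0 — holds  (d = 1)
Away from these crossings d keeps a constant sign, and checking every integer in [-1000, 1000] confirms d ≠ 0 throughout. Hence the two sides are never equal, so the relation holds for every integer in [-1000, 1000].

No counterexample exists.

Answer: Always true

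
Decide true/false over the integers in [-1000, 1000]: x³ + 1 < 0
The claim fails at x = 0:
x = 0: LHS = 0³ + 1 = 1; 1 < 0 — FAILS

Because a single integer refutes it, the statement is false.

Answer: False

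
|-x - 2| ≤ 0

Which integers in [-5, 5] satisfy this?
Holds for: {-2}
Fails for: {-5, -4, -3, -1, 0, 1, 2, 3, 4, 5}

Answer: {-2}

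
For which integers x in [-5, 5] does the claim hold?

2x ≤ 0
Holds for: {-5, -4, -3, -2, -1, 0}
Fails for: {1, 2, 3, 4, 5}

Answer: {-5, -4, -3, -2, -1, 0}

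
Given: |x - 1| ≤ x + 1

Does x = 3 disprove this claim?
Substitute x = 3 into the relation:
x = 3: LHS = |3 - 1| = |2| = 2, RHS = 3 + 1 = 4; 2 ≤ 4 — holds

The claim holds here, so x = 3 is not a counterexample. (A counterexample exists elsewhere, e.g. x = -1.)

Answer: No, x = 3 is not a counterexample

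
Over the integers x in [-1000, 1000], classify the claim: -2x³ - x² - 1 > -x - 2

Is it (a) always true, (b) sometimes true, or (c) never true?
Holds at x = 0: LHS = -2·0³ - 0² - 1 = -1, RHS = -0 - 2 = -2; -1 > -2 — holds
Fails at x = 1: LHS = -2·1³ - 1² - 1 = -4, RHS = -1 - 2 = -3; -4 > -3 — FAILS
It is satisfied by some integers in the range but not all.

Answer: Sometimes true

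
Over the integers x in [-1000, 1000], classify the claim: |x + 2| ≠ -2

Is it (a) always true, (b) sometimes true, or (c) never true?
An absolute value is never negative, so the left side is ≥ 0 for every x, while the right side is -2. Tightest case in [-1000, 1000] is x = -2:
x = -2: LHS = |(-2) + 2| = |0| = 0; 0 ≠ -2 — holds
Hence LHS − RHS is never 0, i.e. the two sides are never equal, so the relation holds for every integer in [-1000, 1000].

No counterexample exists.

Answer: Always true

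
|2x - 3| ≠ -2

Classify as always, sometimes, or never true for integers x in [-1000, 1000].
An absolute value is never negative, so the left side is ≥ 0 for every x, while the right side is -2. Tightest case in [-1000, 1000] is x = 1:
x = 1: LHS = |2·1 - 3| = |-1| = 1; 1 ≠ -2 — holds
Hence LHS − RHS is never 0, i.e. the two sides are never equal, so the relation holds for every integer in [-1000, 1000].

No counterexample exists.

Answer: Always true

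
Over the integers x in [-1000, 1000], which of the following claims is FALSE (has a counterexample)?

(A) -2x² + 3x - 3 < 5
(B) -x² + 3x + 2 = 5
(A) Over all integers in [-1000, 1000], LHS − RHS is largest at x = 1, where it equals -7:
x = 1: LHS = -2·1² + 3·1 - 3 = -2; -2 < 5 — holds
At the ends of the range:
x = -1000: LHS = -2·(-1000)² + 3·(-1000) - 3 = -2003003; -2003003 < 5 — holds
x = 1000: LHS = -2·1000² + 3·1000 - 3 = -1997003; -1997003 < 5 — holds
Hence LHS − RHS is never zero or positive, i.e. LHS < RHS throughout, so the relation holds for every integer in [-1000, 1000].

(B) x = 0: LHS = -0² + 3·0 + 2 = 2; 2 = 5 — FAILS

Only (B) has a counterexample.

Answer: B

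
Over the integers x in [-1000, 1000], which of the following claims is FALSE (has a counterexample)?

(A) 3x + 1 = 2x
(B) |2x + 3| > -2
(A) x = 0: LHS = 3·0 + 1 = 1, RHS = 2·0 = 0; 1 = 0 — FAILS

(B) An absolute value is never negative, so the left side is ≥ 0 for every x, while the right side is -2. Tightest case in [-1000, 1000] is x = -1:
x = -1: LHS = |2·(-1) + 3| = |1| = 1; 1 > -2 — holds
Hence LHS − RHS is never zero or negative, i.e. LHS > RHS throughout, so the relation holds for every integer in [-1000, 1000].

Only (A) has a counterexample.

Answer: A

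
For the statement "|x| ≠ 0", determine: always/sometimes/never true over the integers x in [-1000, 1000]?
Holds at x = 1: LHS = |1| = 1; 1 ≠ 0 — holds
Fails at x = 0: LHS = |0| = 0; 0 ≠ 0 — FAILS
It is satisfied by some integers in the range but not all.

Answer: Sometimes true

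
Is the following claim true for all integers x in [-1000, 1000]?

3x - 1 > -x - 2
The claim fails at x = -1:
x = -1: LHS = 3·(-1) - 1 = -4, RHS = -(-1) - 2 = -1; -4 > -1 — FAILS

Because a single integer refutes it, the statement is false.

Answer: False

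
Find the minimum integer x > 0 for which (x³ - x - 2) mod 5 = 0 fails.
Testing positive integers:
x = 1: LHS = (1³ - 1 - 2) mod 5 = (-2) mod 5 = 3; 3 = 0 — FAILS  ← smallest positive counterexample

Answer: x = 1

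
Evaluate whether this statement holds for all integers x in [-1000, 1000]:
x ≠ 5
The claim fails at x = 5:
x = 5: 5 ≠ 5 — FAILS

Because a single integer refutes it, the statement is false.

Answer: False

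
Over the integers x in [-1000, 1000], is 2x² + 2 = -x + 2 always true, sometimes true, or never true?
Holds at x = 0: LHS = 2·0² + 2 = 2, RHS = -0 + 2 = 2; 2 = 2 — holds
Fails at x = 1: LHS = 2·1² + 2 = 4, RHS = -1 + 2 = 1; 4 = 1 — FAILS
It is satisfied by some integers in the range but not all.

Answer: Sometimes true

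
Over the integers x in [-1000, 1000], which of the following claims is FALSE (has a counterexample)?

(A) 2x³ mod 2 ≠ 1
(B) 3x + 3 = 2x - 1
(A) For a polynomial with integer coefficients, its value mod 2 depends only on x mod 2, so it suffices to check one representative of each residue class, x = 0, 1:
x = 0: LHS = (2·0³) mod 2 = 0 mod 2 = 0; 0 ≠ 1 — holds
x = 1: LHS = (2·1³) mod 2 = 2 mod 2 = 0; 0 ≠ 1 — holds
The relation holds in every residue class, so the relation holds for every integer in [-1000, 1000].

(B) x = 0: LHS = 3·0 + 3 = 3, RHS = 2·0 - 1 = -1; 3 = -1 — FAILS

Only (B) has a counterexample.

Answer: B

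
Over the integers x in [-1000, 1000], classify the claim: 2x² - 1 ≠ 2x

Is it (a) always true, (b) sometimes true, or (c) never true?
Track d = LHS − RHS over the integers in [-1000, 1000]. Equality would need d = 0, but d changes sign only between consecutive integers, jumping over 0:
x = -1: LHS = 2·(-1)² - 1 = 1, RHS = 2·(-1) = -2; 1 ≠ -2 — holds  (d = 3)
x = 0: LHS = 2·0² - 1 = -1, RHS = 2·0 = 0; -1 ≠ 0 — holds  (d = -1)
x = 1: LHS = 2·1² - 1 = 1, RHS = 2·1 = 2; 1 ≠ 2 — holds  (d = -1)
x = 2: LHS = 2·2² - 1 = 7, RHS = 2·2 = 4; 7 ≠ 4 — holds  (d = 3)
Away from these crossings d keeps a constant sign, and checking every integer in [-1000, 1000] confirms d ≠ 0 throughout. Hence the two sides are never equal, so the relation holds for every integer in [-1000, 1000].

No counterexample exists.

Answer: Always true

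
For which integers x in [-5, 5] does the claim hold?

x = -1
Holds for: {-1}
Fails for: {-5, -4, -3, -2, 0, 1, 2, 3, 4, 5}

Answer: {-1}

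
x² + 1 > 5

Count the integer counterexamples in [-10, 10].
Counterexamples in [-10, 10]: {-2, -1, 0, 1, 2}.

Counting them gives 5 values.

Answer: 5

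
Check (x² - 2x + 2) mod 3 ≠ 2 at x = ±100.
x = 100: LHS = (100² - 2·100 + 2) mod 3 = 9802 mod 3 = 1; 1 ≠ 2 — holds
x = -100: LHS = ((-100)² - 2·(-100) + 2) mod 3 = 10202 mod 3 = 2; 2 ≠ 2 — FAILS

Answer: Partially: holds for x = 100, fails for x = -100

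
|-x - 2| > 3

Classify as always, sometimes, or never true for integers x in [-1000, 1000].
Holds at x = 2: LHS = |-2 - 2| = |-4| = 4; 4 > 3 — holds
Fails at x = 0: LHS = |-0 - 2| = |-2| = 2; 2 > 3 — FAILS
It is satisfied by some integers in the range but not all.

Answer: Sometimes true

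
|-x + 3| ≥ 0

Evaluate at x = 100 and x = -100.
x = 100: LHS = |-100 + 3| = |-97| = 97; 97 ≥ 0 — holds
x = -100: LHS = |-(-100) + 3| = |103| = 103; 103 ≥ 0 — holds

Answer: Yes, holds for both x = 100 and x = -100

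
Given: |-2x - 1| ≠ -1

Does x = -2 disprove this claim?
Substitute x = -2 into the relation:
x = -2: LHS = |-2·(-2) - 1| = |3| = 3; 3 ≠ -1 — holds

The relation holds at x = -2, so it is not a counterexample.

Answer: No, x = -2 is not a counterexample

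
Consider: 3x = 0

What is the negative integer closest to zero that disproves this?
Testing negative integers from -1 downward:
x = -1: LHS = 3·(-1) = -3; -3 = 0 — FAILS  ← closest negative counterexample to 0

Answer: x = -1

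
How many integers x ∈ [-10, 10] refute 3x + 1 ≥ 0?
Counterexamples in [-10, 10]: {-10, -9, -8, -7, -6, -5, -4, -3, -2, -1}.

Counting them gives 10 values.

Answer: 10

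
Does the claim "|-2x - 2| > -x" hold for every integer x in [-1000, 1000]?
The claim fails at x = -1:
x = -1: LHS = |-2·(-1) - 2| = |0| = 0, RHS = -(-1) = 1; 0 > 1 — FAILS

Because a single integer refutes it, the statement is false.

Answer: False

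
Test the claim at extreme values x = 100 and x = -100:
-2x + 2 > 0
x = 100: LHS = -2·100 + 2 = -198; -198 > 0 — FAILS
x = -100: LHS = -2·(-100) + 2 = 202; 202 > 0 — holds

Answer: Partially: fails for x = 100, holds for x = -100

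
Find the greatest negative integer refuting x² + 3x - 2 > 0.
Testing negative integers from -1 downward:
x = -1: LHS = (-1)² + 3·(-1) - 2 = -4; -4 > 0 — FAILS  ← closest negative counterexample to 0

Answer: x = -1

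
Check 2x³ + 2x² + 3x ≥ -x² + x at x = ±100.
x = 100: LHS = 2·100³ + 2·100² + 3·100 = 2020300, RHS = -100² + 100 = -9900; 2020300 ≥ -9900 — holds
x = -100: LHS = 2·(-100)³ + 2·(-100)² + 3·(-100) = -1980300, RHS = -(-100)² + (-100) = -10100; -1980300 ≥ -10100 — FAILS

Answer: Partially: holds for x = 100, fails for x = -100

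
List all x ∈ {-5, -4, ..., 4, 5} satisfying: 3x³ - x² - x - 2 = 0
Track d = LHS − RHS over the integers in [-5, 5]. Equality would need d = 0, but d changes sign only between consecutive integers, jumping over 0:
x = 1: LHS = 3·1³ - 1² - 1 - 2 = -1; -1 = 0 — FAILS  (d = -1)
x = 2: LHS = 3·2³ - 2² - 2 - 2 = 16; 16 = 0 — FAILS  (d = 16)
Away from these crossings d keeps a constant sign, and checking every integer in [-5, 5] confirms d ≠ 0 throughout. Hence the two sides are never equal, so the claimed relation (=) fails for every integer in [-5, 5].

Answer: None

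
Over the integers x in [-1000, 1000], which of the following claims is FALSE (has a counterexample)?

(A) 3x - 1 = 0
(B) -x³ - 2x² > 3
(A) x = 0: LHS = 3·0 - 1 = -1; -1 = 0 — FAILS
(B) x = 0: LHS = -0³ - 2·0² = 0; 0 > 3 — FAILS

Answer: Both A and B are false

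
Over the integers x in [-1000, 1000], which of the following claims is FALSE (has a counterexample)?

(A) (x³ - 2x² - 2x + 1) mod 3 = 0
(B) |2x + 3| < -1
(A) x = 0: LHS = (0³ - 2·0² - 2·0 + 1) mod 3 = 1 mod 3 = 1; 1 = 0 — FAILS
(B) x = 0: LHS = |2·0 + 3| = |3| = 3; 3 < -1 — FAILS

Answer: Both A and B are false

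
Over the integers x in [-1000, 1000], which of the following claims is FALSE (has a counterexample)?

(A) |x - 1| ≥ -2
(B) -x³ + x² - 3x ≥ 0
(A) An absolute value is never negative, so the left side is ≥ 0 for every x, while the right side is -2. Tightest case in [-1000, 1000] is x = 1:
x = 1: LHS = |1 - 1| = |0| = 0; 0 ≥ -2 — holds
Hence LHS − RHS is never negative, i.e. LHS ≥ RHS throughout, so the relation holds for every integer in [-1000, 1000].

(B) x = 1: LHS = -1³ + 1² - 3·1 = -3; -3 ≥ 0 — FAILS

Only (B) has a counterexample.

Answer: B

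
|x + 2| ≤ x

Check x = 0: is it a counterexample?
Substitute x = 0 into the relation:
x = 0: LHS = |0 + 2| = |2| = 2; 2 ≤ 0 — FAILS

Since the claim fails at x = 0, this value is a counterexample.

Answer: Yes, x = 0 is a counterexample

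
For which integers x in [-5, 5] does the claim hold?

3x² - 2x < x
Over all integers in [-5, 5], LHS − RHS is smallest at x = 0, where it equals 0:
x = 0: LHS = 3·0² - 2·0 = 0; 0 < 0 — FAILS
At the ends of the range:
x = -5: LHS = 3·(-5)² - 2·(-5) = 85; 85 < -5 — FAILS
x = 5: LHS = 3·5² - 2·5 = 65; 65 < 5 — FAILS
Hence LHS − RHS is never negative, i.e. LHS ≥ RHS throughout, so the claimed relation (<) fails for every integer in [-5, 5].

Answer: None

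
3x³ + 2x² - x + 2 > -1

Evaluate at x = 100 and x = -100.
x = 100: LHS = 3·100³ + 2·100² - 100 + 2 = 3019902; 3019902 > -1 — holds
x = -100: LHS = 3·(-100)³ + 2·(-100)² - (-100) + 2 = -2979898; -2979898 > -1 — FAILS

Answer: Partially: holds for x = 100, fails for x = -100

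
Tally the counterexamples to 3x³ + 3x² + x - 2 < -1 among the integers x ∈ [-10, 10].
Counterexamples in [-10, 10]: {1, 2, 3, 4, 5, 6, 7, 8, 9, 10}.

Counting them gives 10 values.

Answer: 10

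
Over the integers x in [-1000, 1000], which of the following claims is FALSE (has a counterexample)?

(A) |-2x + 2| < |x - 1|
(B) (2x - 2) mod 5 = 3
(A) x = 0: LHS = |-2·0 + 2| = |2| = 2, RHS = |0 - 1| = |-1| = 1; 2 < 1 — FAILS
(B) x = 1: LHS = (2·1 - 2) mod 5 = 0 mod 5 = 0; 0 = 3 — FAILS

Answer: Both A and B are false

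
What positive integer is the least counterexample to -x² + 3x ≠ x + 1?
Testing positive integers:
x = 1: LHS = -1² + 3·1 = 2, RHS = 1 + 1 = 2; 2 ≠ 2 — FAILS  ← smallest positive counterexample

Answer: x = 1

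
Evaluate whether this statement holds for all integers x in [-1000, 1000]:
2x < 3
The claim fails at x = 2:
x = 2: LHS = 2·2 = 4; 4 < 3 — FAILS

Because a single integer refutes it, the statement is false.

Answer: False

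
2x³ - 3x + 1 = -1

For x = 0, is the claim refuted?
Substitute x = 0 into the relation:
x = 0: LHS = 2·0³ - 3·0 + 1 = 1; 1 = -1 — FAILS

Since the claim fails at x = 0, this value is a counterexample.

Answer: Yes, x = 0 is a counterexample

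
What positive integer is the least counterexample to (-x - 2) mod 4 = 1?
Testing positive integers:
x = 1: LHS = (-1 - 2) mod 4 = (-3) mod 4 = 1; 1 = 1 — holds
x = 2: LHS = (-2 - 2) mod 4 = (-4) mod 4 = 0; 0 = 1 — FAILS  ← smallest positive counterexample

Answer: x = 2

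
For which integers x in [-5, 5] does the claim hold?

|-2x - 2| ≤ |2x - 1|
Holds for: {-5, -4, -3, -2, -1}
Fails for: {0, 1, 2, 3, 4, 5}

Answer: {-5, -4, -3, -2, -1}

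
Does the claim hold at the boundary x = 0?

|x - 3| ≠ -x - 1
x = 0: LHS = |0 - 3| = |-3| = 3, RHS = -0 - 1 = -1; 3 ≠ -1 — holds

The relation is satisfied at x = 0.

Answer: Yes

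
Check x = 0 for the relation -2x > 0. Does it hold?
x = 0: LHS = -2·0 = 0; 0 > 0 — FAILS

The relation fails at x = 0, so x = 0 is a counterexample.

Answer: No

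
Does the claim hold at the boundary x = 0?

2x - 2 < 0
x = 0: LHS = 2·0 - 2 = -2; -2 < 0 — holds

The relation is satisfied at x = 0.

Answer: Yes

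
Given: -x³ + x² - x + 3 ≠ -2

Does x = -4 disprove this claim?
Substitute x = -4 into the relation:
x = -4: LHS = -(-4)³ + (-4)² - (-4) + 3 = 87; 87 ≠ -2 — holds

The relation holds at x = -4, so it is not a counterexample.

Answer: No, x = -4 is not a counterexample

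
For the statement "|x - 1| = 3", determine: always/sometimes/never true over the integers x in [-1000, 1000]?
Holds at x = -2: LHS = |(-2) - 1| = |-3| = 3; 3 = 3 — holds
Fails at x = 0: LHS = |0 - 1| = |-1| = 1; 1 = 3 — FAILS
It is satisfied by some integers in the range but not all.

Answer: Sometimes true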